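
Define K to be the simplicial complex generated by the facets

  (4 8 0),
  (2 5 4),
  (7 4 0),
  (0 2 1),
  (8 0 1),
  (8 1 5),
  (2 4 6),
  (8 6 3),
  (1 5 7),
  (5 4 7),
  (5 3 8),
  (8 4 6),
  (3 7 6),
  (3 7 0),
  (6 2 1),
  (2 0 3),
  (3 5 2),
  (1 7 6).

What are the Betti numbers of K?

Fix the vertex order 0 < 1 < 2 < 3 < 4 < 5 < 6 < 7 < 8 and write every simplex with vertices in increasing order. Then dim K = 2 and the simplices of K are:

  0-simplices (9): [0], [1], [2], [3], [4], [5], [6], [7], [8]
  1-simplices (27): (27 of them)
  2-simplices (18): [0,1,2], [0,1,8], [0,2,3], [0,3,7], [0,4,7], [0,4,8], [1,2,6], [1,5,7], [1,5,8], [1,6,7], [2,3,5], [2,4,5], [2,4,6], [3,5,8], [3,6,7], [3,6,8], [4,5,7], [4,6,8]

Hence C_0 ≅ Z^9, C_1 ≅ Z^27, C_2 ≅ Z^18.

The boundary map ∂_1: C_1 → C_0 maps an edge to its endpoints' difference, ∂[p,q] = q − p.
The resulting 9×27 matrix has rank 8, and its Smith normal form has invariant factors (1,1,1,1,1,1,1,1).

∂_2: C_2 → C_1 maps a triangle to the signed sum of its edges. For instance
  ∂[1,6,7] = [6,7] − [1,7] + [1,6],
  ∂[1,5,8] = [5,8] − [1,8] + [1,5].
The 27×18 boundary matrix has rank 17 and Smith normal form diag(1,1,1,1,1,1,1,1,1,1,1,1,1,1,1,1,1).

Reading off H_k = ker ∂_k / im ∂_{k+1}:

  H_0: rank C_0 − rank ∂_1 = 9 − 8 = 1, and the invariant factors of ∂_1 are all 1, so H_0 ≅ Z.
  H_1: rank ker ∂_1 − rank ∂_2 = (27 − 8) − 17 = 2, and the invariant factors of ∂_2 are all 1, so H_1 ≅ Z^2.
  H_2: rank ker ∂_2 − rank ∂_3 = (18 − 17) − 0 = 1, and there is no ∂_3, so H_2 ≅ Z.

(K is a triangulation of the torus T^2.)

Hence the Betti numbers are b_0 = 1, b_1 = 2, b_2 = 1.

b_0 = 1, b_1 = 2, b_2 = 1.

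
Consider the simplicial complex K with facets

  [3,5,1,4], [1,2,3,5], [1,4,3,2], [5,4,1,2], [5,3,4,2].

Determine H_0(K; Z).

Order the vertices as 1 < 2 < 3 < 4 < 5. Listing each simplex with vertices in this order, K has dimension 3 with simplices:

  0-simplices (5): [1], [2], [3], [4], [5]
  1-simplices (10): [1,2], [1,3], [1,4], [1,5], [2,3], [2,4], [2,5], [3,4], [3,5], [4,5]
  2-simplices (10): [1,2,3], [1,2,4], [1,2,5], [1,3,4], [1,3,5], [1,4,5], [2,3,4], [2,3,5], [2,4,5], [3,4,5]
  3-simplices (5): [1,2,3,4], [1,2,3,5], [1,2,4,5], [1,3,4,5], [2,3,4,5]

so the chain groups are C_0 ≅ Z^5, C_1 ≅ Z^10, C_2 ≅ Z^10, C_3 ≅ Z^5.

∂_1: C_1 → C_0 sends each edge [p,q] (with p < q) to q − p. For instance
  ∂[2,3] = [3] − [2].
This gives a 5×10 integer matrix of rank 4; reducing to Smith normal form yields diagonal entries (1,1,1,1).

The boundary map ∂_2: C_2 → C_1 maps a triangle to the signed sum of its edges. For instance
  ∂[2,4,5] = [4,5] − [2,5] + [2,4],
  ∂[3,4,5] = [4,5] − [3,5] + [3,4].
The resulting 10×10 matrix has rank 6, and its Smith normal form has invariant factors (1,1,1,1,1,1).

Boundary ∂_3: C_3 → C_2 sends each 3-simplex σ to the alternating sum Σ_i (−1)^i (σ with its i-th vertex removed). For instance
  ∂[2,3,4,5] = [3,4,5] − [2,4,5] + [2,3,5] − [2,3,4],
  ∂[1,2,3,5] = [2,3,5] − [1,3,5] + [1,2,5] − [1,2,3].
This gives a 10×5 integer matrix of rank 4; reducing to Smith normal form yields diagonal entries (1,1,1,1).

Computing H_k = (kernel of ∂_k) / (image of ∂_{k+1}):

  H_0: rank C_0 − rank ∂_1 = 5 − 4 = 1, and the invariant factors of ∂_1 are all 1, so H_0 = Z.

(K is a triangulation of the 3-sphere S^3.)

H_0 = Z.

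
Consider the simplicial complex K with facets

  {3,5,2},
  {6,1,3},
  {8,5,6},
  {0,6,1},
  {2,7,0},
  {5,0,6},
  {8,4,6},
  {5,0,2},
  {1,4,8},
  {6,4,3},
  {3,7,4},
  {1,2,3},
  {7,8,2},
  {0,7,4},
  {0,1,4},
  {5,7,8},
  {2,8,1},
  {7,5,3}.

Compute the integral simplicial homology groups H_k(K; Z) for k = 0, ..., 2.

H_0 ≅ Z,  H_1 ≅ Z ⊕ Z_2,  H_2 = 0.

K has 9 vertices, 27 edges, 18 triangles.
rank ∂_0 = 0, rank ∂_1 = 8 ⇒ b_0 = 9 − 0 − 8 = 1; all invariant factors of ∂_1 are 1 so no torsion. So H_0 ≅ Z.
rank ∂_1 = 8, rank ∂_2 = 18 ⇒ b_1 = 27 − 8 − 18 = 1; ∂_2 has invariant factor(s) [2] giving torsion. So H_1 ≅ Z ⊕ Z_2.
rank ∂_2 = 18, rank ∂_3 = 0 ⇒ b_2 = 18 − 18 − 0 = 0. So H_2 ≅ 0.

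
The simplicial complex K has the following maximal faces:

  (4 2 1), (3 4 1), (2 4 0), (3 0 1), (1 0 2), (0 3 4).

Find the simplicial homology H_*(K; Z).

Fix the vertex order 0 < 1 < 2 < 3 < 4 and write every simplex with vertices in increasing order. Then dim K = 2 and the simplices of K are:

  0-simplices (5): [0], [1], [2], [3], [4]
  1-simplices (9): [0,1], [0,2], [0,3], [0,4], [1,2], [1,3], [1,4], [2,4], [3,4]
  2-simplices (6): [0,1,2], [0,1,3], [0,2,4], [0,3,4], [1,2,4], [1,3,4]

so the chain groups are C_0 ≅ Z^5, C_1 ≅ Z^9, C_2 ≅ Z^6.

Boundary ∂_1: C_1 → C_0 maps an edge to its endpoints' difference, ∂[p,q] = q − p. For instance
  ∂[3,4] = [4] − [3].
The 5×9 boundary matrix has rank 4 and Smith normal form diag(1,1,1,1).

The boundary map ∂_2: C_2 → C_1 sends each 2-simplex [p,q,r] to [q,r] − [p,r] + [p,q]. For instance
  ∂[0,1,2] = [1,2] − [0,2] + [0,1],
  ∂[0,3,4] = [3,4] − [0,4] + [0,3].
The resulting 9×6 matrix has rank 5, and its Smith normal form has invariant factors (1,1,1,1,1).

Reading off H_k = ker ∂_k / im ∂_{k+1}:

  H_0: rank C_0 − rank ∂_1 = 5 − 4 = 1, and the invariant factors of ∂_1 are all 1, so H_0 ≅ Z.
  H_1: rank ker ∂_1 − rank ∂_2 = (9 − 4) − 5 = 0, and the invariant factors of ∂_2 are all 1, so H_1 ≅ 0.
  H_2: rank ker ∂_2 − rank ∂_3 = (6 − 5) − 0 = 1, and there is no ∂_3, so H_2 ≅ Z.

(K is a triangulation of the 2-sphere S^2.)

H_0 = Z,  H_1 = 0,  H_2 = Z.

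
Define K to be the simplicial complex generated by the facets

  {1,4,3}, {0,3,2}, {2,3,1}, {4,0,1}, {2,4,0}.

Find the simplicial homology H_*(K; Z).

H_0 = Z,  H_1 = Z,  H_2 = 0.

Order the vertices as 0 < 1 < 2 < 3 < 4. Listing each simplex with vertices in this order, K has dimension 2 with simplices:

  0-simplices (5): [0], [1], [2], [3], [4]
  1-simplices (10): [0,1], [0,2], [0,3], [0,4], [1,2], [1,3], [1,4], [2,3], [2,4], [3,4]
  2-simplices (5): [0,1,4], [0,2,3], [0,2,4], [1,2,3], [1,3,4]

Hence C_0 ≅ Z^5, C_1 ≅ Z^10, C_2 ≅ Z^5.

Boundary ∂_1: C_1 → C_0 sends each edge [p,q] (with p < q) to q − p.
The resulting 5×10 matrix has rank 4, and its Smith normal form has invariant factors (1,1,1,1).

The boundary map ∂_2: C_2 → C_1 sends each 2-simplex [p,q,r] to [q,r] − [p,r] + [p,q]. For instance
  ∂[0,2,3] = [2,3] − [0,3] + [0,2],
  ∂[0,1,4] = [1,4] − [0,4] + [0,1].
As a 10×5 matrix over Z this has rank 5, with invariant factors (1,1,1,1,1).

Reading off H_k = ker ∂_k / im ∂_{k+1}:

  H_0: rank C_0 − rank ∂_1 = 5 − 4 = 1, and the invariant factors of ∂_1 are all 1, so H_0 = Z.
  H_1: rank ker ∂_1 − rank ∂_2 = (10 − 4) − 5 = 1, and the invariant factors of ∂_2 are all 1, so H_1 = Z.
  H_2: rank ker ∂_2 − rank ∂_3 = (5 − 5) − 0 = 0, and there is no ∂_3, so H_2 = 0.

(K is a triangulation of the Möbius band.)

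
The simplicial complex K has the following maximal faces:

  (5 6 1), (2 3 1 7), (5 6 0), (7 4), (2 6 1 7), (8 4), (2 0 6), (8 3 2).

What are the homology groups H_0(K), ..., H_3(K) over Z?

K has 9 vertices, 18 edges, 11 triangles, 2 3-simplices.
rank ∂_0 = 0, rank ∂_1 = 8 ⇒ b_0 = 9 − 0 − 8 = 1; all invariant factors of ∂_1 are 1 so no torsion. So H_0 = Z.
rank ∂_1 = 8, rank ∂_2 = 9 ⇒ b_1 = 18 − 8 − 9 = 1; all invariant factors of ∂_2 are 1 so no torsion. So H_1 = Z.
rank ∂_2 = 9, rank ∂_3 = 2 ⇒ b_2 = 11 − 9 − 2 = 0; all invariant factors of ∂_3 are 1 so no torsion. So H_2 = 0.
rank ∂_3 = 2, rank ∂_4 = 0 ⇒ b_3 = 2 − 2 − 0 = 0. So H_3 = 0.

H_0 = Z,  H_1 = Z,  H_2 = 0,  H_3 = 0.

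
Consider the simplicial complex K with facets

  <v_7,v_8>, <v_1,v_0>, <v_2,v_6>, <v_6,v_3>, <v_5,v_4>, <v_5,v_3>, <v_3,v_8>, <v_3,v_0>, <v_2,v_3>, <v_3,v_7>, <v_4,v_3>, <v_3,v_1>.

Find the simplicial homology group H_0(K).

Take the total order v_0 < v_1 < v_2 < v_3 < v_4 < v_5 < v_6 < v_7 < v_8 on the vertex set. Then K (dimension 1) consists of the simplices:

  0-simplices (9): [v_0], [v_1], [v_2], [v_3], [v_4], [v_5], [v_6], [v_7], [v_8]
  1-simplices (12): [v_0,v_1], [v_0,v_3], [v_1,v_3], [v_2,v_3], [v_2,v_6], [v_3,v_4], [v_3,v_5], [v_3,v_6], [v_3,v_7], [v_3,v_8], [v_4,v_5], [v_7,v_8]

giving chain groups C_0 ≅ Z^9, C_1 ≅ Z^12.

The boundary map ∂_1: C_1 → C_0 sends each edge [p,q] (with p < q) to q − p. For instance
  ∂[v_1,v_3] = [v_3] − [v_1].
The 9×12 boundary matrix has rank 8 and Smith normal form diag(1,1,1,1,1,1,1,1).

From H_k ≅ ker(∂_k) / im(∂_{k+1}) we obtain:

  H_0: rank C_0 − rank ∂_1 = 9 − 8 = 1, and the invariant factors of ∂_1 are all 1, so H_0 = Z.

H_0 = Z.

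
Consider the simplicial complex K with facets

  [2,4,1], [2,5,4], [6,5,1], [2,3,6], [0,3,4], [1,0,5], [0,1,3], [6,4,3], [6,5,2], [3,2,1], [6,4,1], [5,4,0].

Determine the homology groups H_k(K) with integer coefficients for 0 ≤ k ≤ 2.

H_0 ≅ Z,  H_1 ≅ Z/2,  H_2 = 0.

We work with the vertex ordering 0 < 1 < 2 < 3 < 4 < 5 < 6. The simplices of K, each written with vertices in increasing order, are:

  0-simplices (7): [0], [1], [2], [3], [4], [5], [6]
  1-simplices (18): [0,1], [0,3], [0,4], [0,5], [1,2], [1,3], [1,4], [1,5], [1,6], [2,3], [2,4], [2,5], [2,6], [3,4], [3,6], [4,5], [4,6], [5,6]
  2-simplices (12): [0,1,3], [0,1,5], [0,3,4], [0,4,5], [1,2,3], [1,2,4], [1,4,6], [1,5,6], [2,3,6], [2,4,5], [2,5,6], [3,4,6]

giving chain groups C_0 ≅ Z^7, C_1 ≅ Z^18, C_2 ≅ Z^12.

∂_1: C_1 → C_0 sends each edge [p,q] (with p < q) to q − p. For instance
  ∂[5,6] = [6] − [5].
This gives a 7×18 integer matrix of rank 6; reducing to Smith normal form yields diagonal entries (1,1,1,1,1,1).

Boundary ∂_2: C_2 → C_1 acts by ∂[p,q,r] = [q,r] − [p,r] + [p,q]. For instance
  ∂[2,3,6] = [3,6] − [2,6] + [2,3],
  ∂[0,1,5] = [1,5] − [0,5] + [0,1].
As a 18×12 matrix over Z this has rank 12, with invariant factors (1,1,1,1,1,1,1,1,1,1,1,2).

Computing H_k = (kernel of ∂_k) / (image of ∂_{k+1}):

  H_0: rank C_0 − rank ∂_1 = 7 − 6 = 1, and the invariant factors of ∂_1 are all 1, so H_0 ≅ Z.
  H_1: rank ker ∂_1 − rank ∂_2 = (18 − 6) − 12 = 0, and ∂_2 has invariant factor 2 > 1, so H_1 ≅ Z/2.
  H_2: rank ker ∂_2 − rank ∂_3 = (12 − 12) − 0 = 0, and there is no ∂_3, so H_2 ≅ 0.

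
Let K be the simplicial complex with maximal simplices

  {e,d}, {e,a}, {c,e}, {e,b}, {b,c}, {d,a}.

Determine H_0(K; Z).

H_0 = Z.

Take the total order a < b < c < d < e on the vertex set. Then K (dimension 1) consists of the simplices:

  0-simplices (5): a, b, c, d, e
  1-simplices (6): ad, ae, bc, be, ce, de

Hence C_0 ≅ Z^5, C_1 ≅ Z^6.

Boundary ∂_1: C_1 → C_0 maps an edge to its endpoints' difference, ∂[p,q] = q − p. For instance
  ∂be = e − b.
This gives a 5×6 integer matrix of rank 4; reducing to Smith normal form yields diagonal entries (1,1,1,1).

Reading off H_k = ker ∂_k / im ∂_{k+1}:

  H_0: rank C_0 − rank ∂_1 = 5 − 4 = 1, and the invariant factors of ∂_1 are all 1, so H_0 ≅ Z.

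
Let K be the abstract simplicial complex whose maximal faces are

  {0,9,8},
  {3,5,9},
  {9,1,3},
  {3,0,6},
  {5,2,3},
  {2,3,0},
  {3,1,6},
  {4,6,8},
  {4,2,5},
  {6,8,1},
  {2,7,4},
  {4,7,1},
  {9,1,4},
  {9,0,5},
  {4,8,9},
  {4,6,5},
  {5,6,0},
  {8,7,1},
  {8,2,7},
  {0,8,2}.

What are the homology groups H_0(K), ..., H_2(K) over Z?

H_0 ≅ Z,  H_1 ≅ Z ⊕ Z_2,  H_2 = 0.

We work with the vertex ordering 0 < 1 < 2 < 3 < 4 < 5 < 6 < 7 < 8 < 9. The simplices of K, each written with vertices in increasing order, are:

  0-simplices (10): [0], [1], [2], [3], [4], [5], [6], [7], [8], [9]
  1-simplices (30): (30 of them)
  2-simplices (20): (20 of them)

Hence C_0 ≅ Z^10, C_1 ≅ Z^30, C_2 ≅ Z^20.

Boundary ∂_1: C_1 → C_0 maps an edge to its endpoints' difference, ∂[p,q] = q − p.
As a 10×30 matrix over Z this has rank 9, with invariant factors (1,1,1,1,1,1,1,1,1).

The boundary map ∂_2: C_2 → C_1 maps a triangle to the signed sum of its edges. For instance
  ∂[2,4,7] = [4,7] − [2,7] + [2,4],
  ∂[2,4,5] = [4,5] − [2,5] + [2,4].
The 30×20 boundary matrix has rank 20 and Smith normal form diag(1,1,1,1,1,1,1,1,1,1,1,1,1,1,1,1,1,1,1,2).

From H_k ≅ ker(∂_k) / im(∂_{k+1}) we obtain:

  H_0: rank C_0 − rank ∂_1 = 10 − 9 = 1, and the invariant factors of ∂_1 are all 1, so H_0 ≅ Z.
  H_1: rank ker ∂_1 − rank ∂_2 = (30 − 9) − 20 = 1, and ∂_2 has invariant factor 2 > 1, so H_1 ≅ Z ⊕ Z_2.
  H_2: rank ker ∂_2 − rank ∂_3 = (20 − 20) − 0 = 0, and there is no ∂_3, so H_2 ≅ 0.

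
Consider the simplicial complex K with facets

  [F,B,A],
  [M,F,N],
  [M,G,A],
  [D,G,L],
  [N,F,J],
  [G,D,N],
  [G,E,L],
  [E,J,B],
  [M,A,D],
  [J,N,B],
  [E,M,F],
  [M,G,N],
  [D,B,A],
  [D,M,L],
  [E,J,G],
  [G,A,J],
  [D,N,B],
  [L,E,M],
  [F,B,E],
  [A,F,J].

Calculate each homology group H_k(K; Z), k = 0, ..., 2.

Take the total order A < B < D < E < F < G < J < L < M < N on the vertex set. Then K (dimension 2) consists of the simplices:

  0-simplices (10): A, B, D, E, F, G, J, L, M, N
  1-simplices (30): AB, AD, AF, AG, AJ, AM, BD, BE, BF, BJ, BN, DG, DL, DM, DN, EF, EG, EJ, EL, EM, FJ, FM, FN, GJ, GL, GM, GN, JN, LM, MN
  2-simplices (20): ABD, ABF, ADM, AFJ, AGJ, AGM, BDN, BEF, BEJ, BJN, DGL, DGN, DLM, EFM, EGJ, EGL, ELM, FJN, FMN, GMN

Hence C_0 ≅ Z^10, C_1 ≅ Z^30, C_2 ≅ Z^20.

Boundary ∂_1: C_1 → C_0 is given by ∂[p,q] = [q] − [p].
The 10×30 boundary matrix has rank 9 and Smith normal form diag(1,1,1,1,1,1,1,1,1).

∂_2: C_2 → C_1 maps a triangle to the signed sum of its edges. For instance
  ∂AGJ = GJ − AJ + AG,
  ∂AGM = GM − AM + AG.
The 30×20 boundary matrix has rank 20 and Smith normal form diag(1,1,1,1,1,1,1,1,1,1,1,1,1,1,1,1,1,1,1,2).

Computing H_k = (kernel of ∂_k) / (image of ∂_{k+1}):

  H_0: rank C_0 − rank ∂_1 = 10 − 9 = 1, and the invariant factors of ∂_1 are all 1, so H_0 = Z.
  H_1: rank ker ∂_1 − rank ∂_2 = (30 − 9) − 20 = 1, and ∂_2 has invariant factor 2 > 1, so H_1 = Z ⊕ Z/2.
  H_2: rank ker ∂_2 − rank ∂_3 = (20 − 20) − 0 = 0, and there is no ∂_3, so H_2 = 0.

As a check, the Euler characteristic is 10 − 30 + 20 = 0, which agrees with 1 − 1 + 0 = 0.
(K is a triangulation of the Klein bottle.)

H_0 = Z,  H_1 = Z ⊕ Z/2,  H_2 = 0.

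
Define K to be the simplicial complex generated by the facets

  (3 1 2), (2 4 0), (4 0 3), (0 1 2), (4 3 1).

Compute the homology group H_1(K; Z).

Take the total order 0 < 1 < 2 < 3 < 4 on the vertex set. Then K (dimension 2) consists of the simplices:

  0-simplices (5): [0], [1], [2], [3], [4]
  1-simplices (10): [0,1], [0,2], [0,3], [0,4], [1,2], [1,3], [1,4], [2,3], [2,4], [3,4]
  2-simplices (5): [0,1,2], [0,2,4], [0,3,4], [1,2,3], [1,3,4]

giving chain groups C_0 ≅ Z^5, C_1 ≅ Z^10, C_2 ≅ Z^5.

Boundary ∂_1: C_1 → C_0 maps an edge to its endpoints' difference, ∂[p,q] = q − p. For instance
  ∂[1,4] = [4] − [1].
The resulting 5×10 matrix has rank 4, and its Smith normal form has invariant factors (1,1,1,1).

∂_2: C_2 → C_1 sends each 2-simplex [p,q,r] to [q,r] − [p,r] + [p,q]. For instance
  ∂[0,2,4] = [2,4] − [0,4] + [0,2],
  ∂[0,1,2] = [1,2] − [0,2] + [0,1].
The resulting 10×5 matrix has rank 5, and its Smith normal form has invariant factors (1,1,1,1,1).

Computing H_k = (kernel of ∂_k) / (image of ∂_{k+1}):

  H_1: rank ker ∂_1 − rank ∂_2 = (10 − 4) − 5 = 1, and the invariant factors of ∂_2 are all 1, so H_1 = Z.

H_1 ≅ Z.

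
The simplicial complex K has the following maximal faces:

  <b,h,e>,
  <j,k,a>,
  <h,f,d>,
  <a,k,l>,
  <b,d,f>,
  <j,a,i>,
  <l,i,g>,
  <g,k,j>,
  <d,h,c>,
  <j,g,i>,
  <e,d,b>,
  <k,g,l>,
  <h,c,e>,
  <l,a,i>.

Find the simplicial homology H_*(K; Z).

H_0 = Z^2,  H_1 = Z,  H_2 = Z.

Order the vertices as a < b < c < d < e < f < g < h < i < j < k < l. Listing each simplex with vertices in this order, K has dimension 2 with simplices:

  0-simplices (12): a, b, c, d, e, f, g, h, i, j, k, l
  1-simplices (24): ai, aj, ak, al, bd, be, bf, bh, cd, ce, ch, de, df, dh, eh, fh, gi, gj, gk, gl, ij, il, jk, kl
  2-simplices (14): aij, ail, ajk, akl, bde, bdf, beh, cdh, ceh, dfh, gij, gil, gjk, gkl

Hence C_0 ≅ Z^12, C_1 ≅ Z^24, C_2 ≅ Z^14.

Boundary ∂_1: C_1 → C_0 maps an edge to its endpoints' difference, ∂[p,q] = q − p.
As a 12×24 matrix over Z this has rank 10, with invariant factors (1,1,1,1,1,1,1,1,1,1).

∂_2: C_2 → C_1 acts by ∂[p,q,r] = [q,r] − [p,r] + [p,q]. For instance
  ∂akl = kl − al + ak,
  ∂ceh = eh − ch + ce.
The resulting 24×14 matrix has rank 13, and its Smith normal form has invariant factors (1,1,1,1,1,1,1,1,1,1,1,1,1).

Computing H_k = (kernel of ∂_k) / (image of ∂_{k+1}):

  H_0: rank C_0 − rank ∂_1 = 12 − 10 = 2, and the invariant factors of ∂_1 are all 1, so H_0 = Z^2.
  H_1: rank ker ∂_1 − rank ∂_2 = (24 − 10) − 13 = 1, and the invariant factors of ∂_2 are all 1, so H_1 = Z.
  H_2: rank ker ∂_2 − rank ∂_3 = (14 − 13) − 0 = 1, and there is no ∂_3, so H_2 = Z.

As a check, the Euler characteristic is 12 − 24 + 14 = 2, which agrees with 2 − 1 + 1 = 2.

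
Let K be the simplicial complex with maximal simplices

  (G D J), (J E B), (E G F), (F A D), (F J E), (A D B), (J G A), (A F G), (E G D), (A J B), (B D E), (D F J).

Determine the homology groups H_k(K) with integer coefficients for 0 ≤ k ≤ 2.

We work with the vertex ordering A < B < D < E < F < G < J. The simplices of K, each written with vertices in increasing order, are:

  0-simplices (7): A, B, D, E, F, G, J
  1-simplices (18): AB, AD, AF, AG, AJ, BD, BE, BJ, DE, DF, DG, DJ, EF, EG, EJ, FG, FJ, GJ
  2-simplices (12): ABD, ABJ, ADF, AFG, AGJ, BDE, BEJ, DEG, DFJ, DGJ, EFG, EFJ

giving chain groups C_0 ≅ Z^7, C_1 ≅ Z^18, C_2 ≅ Z^12.

∂_1: C_1 → C_0 maps an edge to its endpoints' difference, ∂[p,q] = q − p. For instance
  ∂FJ = J − F.
This gives a 7×18 integer matrix of rank 6; reducing to Smith normal form yields diagonal entries (1,1,1,1,1,1).

Boundary ∂_2: C_2 → C_1 acts by ∂[p,q,r] = [q,r] − [p,r] + [p,q]. For instance
  ∂DEG = EG − DG + DE,
  ∂DGJ = GJ − DJ + DG.
The resulting 18×12 matrix has rank 12, and its Smith normal form has invariant factors (1,1,1,1,1,1,1,1,1,1,1,2).

From H_k ≅ ker(∂_k) / im(∂_{k+1}) we obtain:

  H_0: rank C_0 − rank ∂_1 = 7 − 6 = 1, and the invariant factors of ∂_1 are all 1, so H_0 ≅ Z.
  H_1: rank ker ∂_1 − rank ∂_2 = (18 − 6) − 12 = 0, and ∂_2 has invariant factor 2 > 1, so H_1 ≅ Z/2.
  H_2: rank ker ∂_2 − rank ∂_3 = (12 − 12) − 0 = 0, and there is no ∂_3, so H_2 ≅ 0.

As a check, the Euler characteristic is 7 − 18 + 12 = 1, which agrees with 1 − 0 + 0 = 1.

H_0 = Z,  H_1 = Z/2,  H_2 = 0.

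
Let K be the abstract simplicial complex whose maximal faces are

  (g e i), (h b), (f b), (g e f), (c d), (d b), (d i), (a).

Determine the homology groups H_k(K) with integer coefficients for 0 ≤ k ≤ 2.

Order the vertices as a < b < c < d < e < f < g < h < i. Listing each simplex with vertices in this order, K has dimension 2 with simplices:

  0-simplices (9): a, b, c, d, e, f, g, h, i
  1-simplices (10): bd, bf, bh, cd, di, ef, eg, ei, fg, gi
  2-simplices (2): efg, egi

giving chain groups C_0 ≅ Z^9, C_1 ≅ Z^10, C_2 ≅ Z^2.

The boundary map ∂_1: C_1 → C_0 is given by ∂[p,q] = [q] − [p]. For instance
  ∂ef = f − e.
This gives a 9×10 integer matrix of rank 7; reducing to Smith normal form yields diagonal entries (1,1,1,1,1,1,1).

Boundary ∂_2: C_2 → C_1 sends each 2-simplex [p,q,r] to [q,r] − [p,r] + [p,q]. For instance
  ∂egi = gi − ei + eg,
  ∂efg = fg − eg + ef.
The resulting 10×2 matrix has rank 2, and its Smith normal form has invariant factors (1,1).

Computing H_k = (kernel of ∂_k) / (image of ∂_{k+1}):

  H_0: rank C_0 − rank ∂_1 = 9 − 7 = 2, and the invariant factors of ∂_1 are all 1, so H_0 ≅ Z^2.
  H_1: rank ker ∂_1 − rank ∂_2 = (10 − 7) − 2 = 1, and the invariant factors of ∂_2 are all 1, so H_1 ≅ Z.
  H_2: rank ker ∂_2 − rank ∂_3 = (2 − 2) − 0 = 0, and there is no ∂_3, so H_2 ≅ 0.

H_0 = Z^2,  H_1 = Z,  H_2 = 0.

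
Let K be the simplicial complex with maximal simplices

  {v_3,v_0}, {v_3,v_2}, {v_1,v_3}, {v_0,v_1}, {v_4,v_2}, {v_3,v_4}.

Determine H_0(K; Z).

K has 5 vertices, 6 edges.
rank ∂_0 = 0, rank ∂_1 = 4 ⇒ b_0 = 5 − 0 − 4 = 1; all invariant factors of ∂_1 are 1 so no torsion. So H_0 = Z.

H_0 ≅ Z.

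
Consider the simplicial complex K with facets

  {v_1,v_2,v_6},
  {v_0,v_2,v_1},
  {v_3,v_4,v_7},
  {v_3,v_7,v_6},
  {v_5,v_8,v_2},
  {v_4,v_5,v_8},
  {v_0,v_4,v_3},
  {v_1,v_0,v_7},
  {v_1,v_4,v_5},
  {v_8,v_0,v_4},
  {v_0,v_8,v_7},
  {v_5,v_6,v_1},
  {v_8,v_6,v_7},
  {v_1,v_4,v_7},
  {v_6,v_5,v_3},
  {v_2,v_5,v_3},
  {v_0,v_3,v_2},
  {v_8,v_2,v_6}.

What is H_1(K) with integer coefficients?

H_1 ≅ Z ⊕ Z_2.

We work with the vertex ordering v_0 < v_1 < v_2 < v_3 < v_4 < v_5 < v_6 < v_7 < v_8. The simplices of K, each written with vertices in increasing order, are:

  0-simplices (9): [v_0], [v_1], [v_2], [v_3], [v_4], [v_5], [v_6], [v_7], [v_8]
  1-simplices (27): (27 of them)
  2-simplices (18): (18 of them)

giving chain groups C_0 ≅ Z^9, C_1 ≅ Z^27, C_2 ≅ Z^18.

∂_1: C_1 → C_0 sends each edge [p,q] (with p < q) to q − p.
The resulting 9×27 matrix has rank 8, and its Smith normal form has invariant factors (1,1,1,1,1,1,1,1).

∂_2: C_2 → C_1 acts by ∂[p,q,r] = [q,r] − [p,r] + [p,q]. For instance
  ∂[v_3,v_4,v_7] = [v_4,v_7] − [v_3,v_7] + [v_3,v_4],
  ∂[v_1,v_4,v_7] = [v_4,v_7] − [v_1,v_7] + [v_1,v_4].
As a 27×18 matrix over Z this has rank 18, with invariant factors (1,1,1,1,1,1,1,1,1,1,1,1,1,1,1,1,1,2).

Computing H_k = (kernel of ∂_k) / (image of ∂_{k+1}):

  H_1: rank ker ∂_1 − rank ∂_2 = (27 − 8) − 18 = 1, and ∂_2 has invariant factor 2 > 1, so H_1 ≅ Z ⊕ Z_2.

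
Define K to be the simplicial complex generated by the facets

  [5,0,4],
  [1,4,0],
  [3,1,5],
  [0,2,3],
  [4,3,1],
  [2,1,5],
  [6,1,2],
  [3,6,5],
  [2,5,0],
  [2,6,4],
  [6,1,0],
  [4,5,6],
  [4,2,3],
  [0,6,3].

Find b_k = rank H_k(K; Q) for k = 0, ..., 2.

b_0 = 1, b_1 = 2, b_2 = 1.

We work with the vertex ordering 0 < 1 < 2 < 3 < 4 < 5 < 6. The simplices of K, each written with vertices in increasing order, are:

  0-simplices (7): [0], [1], [2], [3], [4], [5], [6]
  1-simplices (21): [0,1], [0,2], [0,3], [0,4], [0,5], [0,6], [1,2], [1,3], [1,4], [1,5], [1,6], [2,3], [2,4], [2,5], [2,6], [3,4], [3,5], [3,6], [4,5], [4,6], [5,6]
  2-simplices (14): [0,1,4], [0,1,6], [0,2,3], [0,2,5], [0,3,6], [0,4,5], [1,2,5], [1,2,6], [1,3,4], [1,3,5], [2,3,4], [2,4,6], [3,5,6], [4,5,6]

Hence C_0 ≅ Z^7, C_1 ≅ Z^21, C_2 ≅ Z^14.

∂_1: C_1 → C_0 is given by ∂[p,q] = [q] − [p].
As a 7×21 matrix over Z this has rank 6, with invariant factors (1,1,1,1,1,1).

∂_2: C_2 → C_1 maps a triangle to the signed sum of its edges. For instance
  ∂[0,2,5] = [2,5] − [0,5] + [0,2],
  ∂[1,3,4] = [3,4] − [1,4] + [1,3].
The resulting 21×14 matrix has rank 13, and its Smith normal form has invariant factors (1,1,1,1,1,1,1,1,1,1,1,1,1).

Computing H_k = (kernel of ∂_k) / (image of ∂_{k+1}):

  H_0: rank C_0 − rank ∂_1 = 7 − 6 = 1, and the invariant factors of ∂_1 are all 1, so H_0 = Z.
  H_1: rank ker ∂_1 − rank ∂_2 = (21 − 6) − 13 = 2, and the invariant factors of ∂_2 are all 1, so H_1 = Z^2.
  H_2: rank ker ∂_2 − rank ∂_3 = (14 − 13) − 0 = 1, and there is no ∂_3, so H_2 = Z.

Hence the Betti numbers are b_0 = 1, b_1 = 2, b_2 = 1.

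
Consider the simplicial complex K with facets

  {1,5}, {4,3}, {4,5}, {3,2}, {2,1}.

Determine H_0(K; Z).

K has 5 vertices, 5 edges.
rank ∂_0 = 0, rank ∂_1 = 4 ⇒ b_0 = 5 − 0 − 4 = 1; all invariant factors of ∂_1 are 1 so no torsion. So H_0 = Z.

H_0 ≅ Z.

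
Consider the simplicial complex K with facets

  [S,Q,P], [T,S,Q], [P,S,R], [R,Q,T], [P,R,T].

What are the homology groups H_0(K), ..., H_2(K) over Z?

K has 5 vertices, 10 edges, 5 triangles.
rank ∂_0 = 0, rank ∂_1 = 4 ⇒ b_0 = 5 − 0 − 4 = 1; all invariant factors of ∂_1 are 1 so no torsion. So H_0 ≅ Z.
rank ∂_1 = 4, rank ∂_2 = 5 ⇒ b_1 = 10 − 4 − 5 = 1; all invariant factors of ∂_2 are 1 so no torsion. So H_1 ≅ Z.
rank ∂_2 = 5, rank ∂_3 = 0 ⇒ b_2 = 5 − 5 − 0 = 0. So H_2 ≅ 0.

H_0 = Z,  H_1 = Z,  H_2 = 0.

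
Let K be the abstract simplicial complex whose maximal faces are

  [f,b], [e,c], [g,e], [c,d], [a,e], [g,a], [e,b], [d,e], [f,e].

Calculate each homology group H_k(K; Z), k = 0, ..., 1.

Order the vertices as a < b < c < d < e < f < g. Listing each simplex with vertices in this order, K has dimension 1 with simplices:

  0-simplices (7): a, b, c, d, e, f, g
  1-simplices (9): ae, ag, be, bf, cd, ce, de, ef, eg

so the chain groups are C_0 ≅ Z^7, C_1 ≅ Z^9.

Boundary ∂_1: C_1 → C_0 sends each edge [p,q] (with p < q) to q − p.
The 7×9 boundary matrix has rank 6 and Smith normal form diag(1,1,1,1,1,1).

Reading off H_k = ker ∂_k / im ∂_{k+1}:

  H_0: rank C_0 − rank ∂_1 = 7 − 6 = 1, and the invariant factors of ∂_1 are all 1, so H_0 = Z.
  H_1: rank ker ∂_1 − rank ∂_2 = (9 − 6) − 0 = 3, and there is no ∂_2, so H_1 = Z^3.

H_0 ≅ Z,  H_1 ≅ Z^3.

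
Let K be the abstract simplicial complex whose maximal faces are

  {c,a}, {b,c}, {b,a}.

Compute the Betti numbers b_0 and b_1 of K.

b_0 = 1, b_1 = 1.

We work with the vertex ordering a < b < c. The simplices of K, each written with vertices in increasing order, are:

  0-simplices (3): a, b, c
  1-simplices (3): ab, ac, bc

so the chain groups are C_0 ≅ Z^3, C_1 ≅ Z^3.

Boundary ∂_1: C_1 → C_0 is given by ∂[p,q] = [q] − [p].
This gives a 3×3 integer matrix of rank 2; reducing to Smith normal form yields diagonal entries (1,1).

Reading off H_k = ker ∂_k / im ∂_{k+1}:

  H_0: rank C_0 − rank ∂_1 = 3 − 2 = 1, and the invariant factors of ∂_1 are all 1, so H_0 ≅ Z.
  H_1: rank ker ∂_1 − rank ∂_2 = (3 − 2) − 0 = 1, and there is no ∂_2, so H_1 ≅ Z.

As a check, the Euler characteristic is 3 − 3 = 0, which agrees with 1 − 1 = 0.

Hence the Betti numbers are b_0 = 1, b_1 = 1.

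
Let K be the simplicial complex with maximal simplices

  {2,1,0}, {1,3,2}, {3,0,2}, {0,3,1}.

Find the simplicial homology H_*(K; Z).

H_0 ≅ Z,  H_1 = 0,  H_2 ≅ Z.

K has 4 vertices, 6 edges, 4 triangles.
rank ∂_0 = 0, rank ∂_1 = 3 ⇒ b_0 = 4 − 0 − 3 = 1; all invariant factors of ∂_1 are 1 so no torsion. So H_0 = Z.
rank ∂_1 = 3, rank ∂_2 = 3 ⇒ b_1 = 6 − 3 − 3 = 0; all invariant factors of ∂_2 are 1 so no torsion. So H_1 = 0.
rank ∂_2 = 3, rank ∂_3 = 0 ⇒ b_2 = 4 − 3 − 0 = 1. So H_2 = Z.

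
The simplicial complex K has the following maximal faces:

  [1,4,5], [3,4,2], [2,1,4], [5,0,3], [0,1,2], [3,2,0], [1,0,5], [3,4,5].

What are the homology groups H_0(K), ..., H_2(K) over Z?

H_0 = Z,  H_1 = 0,  H_2 = Z.

Fix the vertex order 0 < 1 < 2 < 3 < 4 < 5 and write every simplex with vertices in increasing order. Then dim K = 2 and the simplices of K are:

  0-simplices (6): [0], [1], [2], [3], [4], [5]
  1-simplices (12): [0,1], [0,2], [0,3], [0,5], [1,2], [1,4], [1,5], [2,3], [2,4], [3,4], [3,5], [4,5]
  2-simplices (8): [0,1,2], [0,1,5], [0,2,3], [0,3,5], [1,2,4], [1,4,5], [2,3,4], [3,4,5]

Hence C_0 ≅ Z^6, C_1 ≅ Z^12, C_2 ≅ Z^8.

∂_1: C_1 → C_0 is given by ∂[p,q] = [q] − [p]. For instance
  ∂[0,2] = [2] − [0].
The 6×12 boundary matrix has rank 5 and Smith normal form diag(1,1,1,1,1).

The boundary map ∂_2: C_2 → C_1 acts by ∂[p,q,r] = [q,r] − [p,r] + [p,q]. For instance
  ∂[0,1,2] = [1,2] − [0,2] + [0,1],
  ∂[0,2,3] = [2,3] − [0,3] + [0,2].
As a 12×8 matrix over Z this has rank 7, with invariant factors (1,1,1,1,1,1,1).

Reading off H_k = ker ∂_k / im ∂_{k+1}:

  H_0: rank C_0 − rank ∂_1 = 6 − 5 = 1, and the invariant factors of ∂_1 are all 1, so H_0 = Z.
  H_1: rank ker ∂_1 − rank ∂_2 = (12 − 5) − 7 = 0, and the invariant factors of ∂_2 are all 1, so H_1 = 0.
  H_2: rank ker ∂_2 − rank ∂_3 = (8 − 7) − 0 = 1, and there is no ∂_3, so H_2 = Z.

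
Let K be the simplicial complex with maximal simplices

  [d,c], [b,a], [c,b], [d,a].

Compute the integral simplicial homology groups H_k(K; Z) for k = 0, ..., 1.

We work with the vertex ordering a < b < c < d. The simplices of K, each written with vertices in increasing order, are:

  0-simplices (4): a, b, c, d
  1-simplices (4): ab, ad, bc, cd

Hence C_0 ≅ Z^4, C_1 ≅ Z^4.

Boundary ∂_1: C_1 → C_0 sends each edge [p,q] (with p < q) to q − p. For instance
  ∂ad = d − a.
The resulting 4×4 matrix has rank 3, and its Smith normal form has invariant factors (1,1,1).

Now H_k = ker ∂_k / im ∂_{k+1}, so:

  H_0: rank C_0 − rank ∂_1 = 4 − 3 = 1, and the invariant factors of ∂_1 are all 1, so H_0 = Z.
  H_1: rank ker ∂_1 − rank ∂_2 = (4 − 3) − 0 = 1, and there is no ∂_2, so H_1 = Z.

H_0 = Z,  H_1 = Z.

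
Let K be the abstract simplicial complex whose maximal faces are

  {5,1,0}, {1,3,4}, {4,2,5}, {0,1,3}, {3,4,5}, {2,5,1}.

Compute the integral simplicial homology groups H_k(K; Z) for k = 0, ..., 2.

Order the vertices as 0 < 1 < 2 < 3 < 4 < 5. Listing each simplex with vertices in this order, K has dimension 2 with simplices:

  0-simplices (6): [0], [1], [2], [3], [4], [5]
  1-simplices (12): [0,1], [0,3], [0,5], [1,2], [1,3], [1,4], [1,5], [2,4], [2,5], [3,4], [3,5], [4,5]
  2-simplices (6): [0,1,3], [0,1,5], [1,2,5], [1,3,4], [2,4,5], [3,4,5]

so the chain groups are C_0 ≅ Z^6, C_1 ≅ Z^12, C_2 ≅ Z^6.

Boundary ∂_1: C_1 → C_0 is given by ∂[p,q] = [q] − [p]. For instance
  ∂[1,3] = [3] − [1].
As a 6×12 matrix over Z this has rank 5, with invariant factors (1,1,1,1,1).

∂_2: C_2 → C_1 maps a triangle to the signed sum of its edges. For instance
  ∂[0,1,5] = [1,5] − [0,5] + [0,1],
  ∂[1,2,5] = [2,5] − [1,5] + [1,2].
The resulting 12×6 matrix has rank 6, and its Smith normal form has invariant factors (1,1,1,1,1,1).

Reading off H_k = ker ∂_k / im ∂_{k+1}:

  H_0: rank C_0 − rank ∂_1 = 6 − 5 = 1, and the invariant factors of ∂_1 are all 1, so H_0 = Z.
  H_1: rank ker ∂_1 − rank ∂_2 = (12 − 5) − 6 = 1, and the invariant factors of ∂_2 are all 1, so H_1 = Z.
  H_2: rank ker ∂_2 − rank ∂_3 = (6 − 6) − 0 = 0, and there is no ∂_3, so H_2 = 0.

H_0 ≅ Z,  H_1 ≅ Z,  H_2 = 0.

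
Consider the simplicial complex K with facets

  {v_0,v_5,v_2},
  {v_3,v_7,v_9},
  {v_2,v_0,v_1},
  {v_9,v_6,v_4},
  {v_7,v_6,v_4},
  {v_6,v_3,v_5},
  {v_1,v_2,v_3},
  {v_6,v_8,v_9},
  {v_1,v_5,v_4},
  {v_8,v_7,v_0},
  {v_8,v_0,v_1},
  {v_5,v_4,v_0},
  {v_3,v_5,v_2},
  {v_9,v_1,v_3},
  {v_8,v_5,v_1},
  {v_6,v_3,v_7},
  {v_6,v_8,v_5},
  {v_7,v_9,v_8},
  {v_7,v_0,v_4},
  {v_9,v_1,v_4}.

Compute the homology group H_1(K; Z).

H_1 = Z ⊕ Z_2.

K has 10 vertices, 30 edges, 20 triangles.
rank ∂_1 = 9, rank ∂_2 = 20 ⇒ b_1 = 30 − 9 − 20 = 1; ∂_2 has invariant factor(s) [2] giving torsion. So H_1 = Z ⊕ Z_2.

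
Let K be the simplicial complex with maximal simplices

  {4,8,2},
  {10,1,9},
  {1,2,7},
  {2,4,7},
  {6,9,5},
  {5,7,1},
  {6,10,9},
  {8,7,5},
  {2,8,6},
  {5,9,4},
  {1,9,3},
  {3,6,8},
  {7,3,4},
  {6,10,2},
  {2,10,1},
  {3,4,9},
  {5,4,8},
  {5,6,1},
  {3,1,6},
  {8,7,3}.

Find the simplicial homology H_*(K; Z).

H_0 = Z,  H_1 = Z ⊕ Z_2,  H_2 = 0.

K has 10 vertices, 30 edges, 20 triangles.
rank ∂_0 = 0, rank ∂_1 = 9 ⇒ b_0 = 10 − 0 − 9 = 1; all invariant factors of ∂_1 are 1 so no torsion. So H_0 = Z.
rank ∂_1 = 9, rank ∂_2 = 20 ⇒ b_1 = 30 − 9 − 20 = 1; ∂_2 has invariant factor(s) [2] giving torsion. So H_1 = Z ⊕ Z_2.
rank ∂_2 = 20, rank ∂_3 = 0 ⇒ b_2 = 20 − 20 − 0 = 0. So H_2 = 0.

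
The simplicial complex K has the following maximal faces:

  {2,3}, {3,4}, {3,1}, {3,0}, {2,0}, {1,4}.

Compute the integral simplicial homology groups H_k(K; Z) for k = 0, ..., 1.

H_0 = Z,  H_1 = Z^2.

Fix the vertex order 0 < 1 < 2 < 3 < 4 and write every simplex with vertices in increasing order. Then dim K = 1 and the simplices of K are:

  0-simplices (5): [0], [1], [2], [3], [4]
  1-simplices (6): [0,2], [0,3], [1,3], [1,4], [2,3], [3,4]

giving chain groups C_0 ≅ Z^5, C_1 ≅ Z^6.

∂_1: C_1 → C_0 maps an edge to its endpoints' difference, ∂[p,q] = q − p.
The resulting 5×6 matrix has rank 4, and its Smith normal form has invariant factors (1,1,1,1).

Reading off H_k = ker ∂_k / im ∂_{k+1}:

  H_0: rank C_0 − rank ∂_1 = 5 − 4 = 1, and the invariant factors of ∂_1 are all 1, so H_0 = Z.
  H_1: rank ker ∂_1 − rank ∂_2 = (6 − 4) − 0 = 2, and there is no ∂_2, so H_1 = Z^2.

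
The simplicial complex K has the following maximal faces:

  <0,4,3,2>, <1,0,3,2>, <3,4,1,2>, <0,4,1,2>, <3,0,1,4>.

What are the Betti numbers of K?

Take the total order 0 < 1 < 2 < 3 < 4 on the vertex set. Then K (dimension 3) consists of the simplices:

  0-simplices (5): [0], [1], [2], [3], [4]
  1-simplices (10): [0,1], [0,2], [0,3], [0,4], [1,2], [1,3], [1,4], [2,3], [2,4], [3,4]
  2-simplices (10): [0,1,2], [0,1,3], [0,1,4], [0,2,3], [0,2,4], [0,3,4], [1,2,3], [1,2,4], [1,3,4], [2,3,4]
  3-simplices (5): [0,1,2,3], [0,1,2,4], [0,1,3,4], [0,2,3,4], [1,2,3,4]

Hence C_0 ≅ Z^5, C_1 ≅ Z^10, C_2 ≅ Z^10, C_3 ≅ Z^5.

∂_1: C_1 → C_0 maps an edge to its endpoints' difference, ∂[p,q] = q − p. For instance
  ∂[3,4] = [4] − [3].
The 5×10 boundary matrix has rank 4 and Smith normal form diag(1,1,1,1).

∂_2: C_2 → C_1 acts by ∂[p,q,r] = [q,r] − [p,r] + [p,q]. For instance
  ∂[0,2,3] = [2,3] − [0,3] + [0,2],
  ∂[1,3,4] = [3,4] − [1,4] + [1,3].
The resulting 10×10 matrix has rank 6, and its Smith normal form has invariant factors (1,1,1,1,1,1).

Boundary ∂_3: C_3 → C_2 sends each 3-simplex σ to the alternating sum Σ_i (−1)^i (σ with its i-th vertex removed). For instance
  ∂[0,1,2,4] = [1,2,4] − [0,2,4] + [0,1,4] − [0,1,2],
  ∂[0,1,2,3] = [1,2,3] − [0,2,3] + [0,1,3] − [0,1,2].
This gives a 10×5 integer matrix of rank 4; reducing to Smith normal form yields diagonal entries (1,1,1,1).

Now H_k = ker ∂_k / im ∂_{k+1}, so:

  H_0: rank C_0 − rank ∂_1 = 5 − 4 = 1, and the invariant factors of ∂_1 are all 1, so H_0 = Z.
  H_1: rank ker ∂_1 − rank ∂_2 = (10 − 4) − 6 = 0, and the invariant factors of ∂_2 are all 1, so H_1 = 0.
  H_2: rank ker ∂_2 − rank ∂_3 = (10 − 6) − 4 = 0, and the invariant factors of ∂_3 are all 1, so H_2 = 0.
  H_3: rank ker ∂_3 − rank ∂_4 = (5 − 4) − 0 = 1, and there is no ∂_4, so H_3 = Z.

Hence the Betti numbers are b_0 = 1, b_1 = 0, b_2 = 0, b_3 = 1.

b_0 = 1, b_1 = 0, b_2 = 0, b_3 = 1.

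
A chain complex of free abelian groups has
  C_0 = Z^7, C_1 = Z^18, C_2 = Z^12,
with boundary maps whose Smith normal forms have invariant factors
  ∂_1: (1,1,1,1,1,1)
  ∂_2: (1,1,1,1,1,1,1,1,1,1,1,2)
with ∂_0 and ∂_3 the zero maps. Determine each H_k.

H_0 ≅ Z,  H_1 ≅ Z/2,  H_2 = 0.

H_0: b_0 = 7 − 0 − 6 = 1; torsion from ∂_1 factors > 1: none. So H_0 ≅ Z.
H_1: b_1 = 18 − 6 − 12 = 0; torsion from ∂_2 factors > 1: [2]. So H_1 ≅ Z/2.
H_2: b_2 = 12 − 12 − 0 = 0; torsion from ∂_3 factors > 1: none. So H_2 ≅ 0.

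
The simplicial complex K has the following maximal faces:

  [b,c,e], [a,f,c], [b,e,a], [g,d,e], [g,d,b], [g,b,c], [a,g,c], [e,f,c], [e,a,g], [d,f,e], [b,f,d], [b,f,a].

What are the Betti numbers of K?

b_0 = 1, b_1 = 0, b_2 = 0.

Order the vertices as a < b < c < d < e < f < g. Listing each simplex with vertices in this order, K has dimension 2 with simplices:

  0-simplices (7): a, b, c, d, e, f, g
  1-simplices (18): ab, ac, ae, af, ag, bc, bd, be, bf, bg, ce, cf, cg, de, df, dg, ef, eg
  2-simplices (12): abe, abf, acf, acg, aeg, bce, bcg, bdf, bdg, cef, def, deg

Hence C_0 ≅ Z^7, C_1 ≅ Z^18, C_2 ≅ Z^12.

∂_1: C_1 → C_0 sends each edge [p,q] (with p < q) to q − p. For instance
  ∂dg = g − d.
The 7×18 boundary matrix has rank 6 and Smith normal form diag(1,1,1,1,1,1).

∂_2: C_2 → C_1 maps a triangle to the signed sum of its edges. For instance
  ∂bdg = dg − bg + bd,
  ∂bdf = df − bf + bd.
This gives a 18×12 integer matrix of rank 12; reducing to Smith normal form yields diagonal entries (1,1,1,1,1,1,1,1,1,1,1,2).

Reading off H_k = ker ∂_k / im ∂_{k+1}:

  H_0: rank C_0 − rank ∂_1 = 7 − 6 = 1, and the invariant factors of ∂_1 are all 1, so H_0 = Z.
  H_1: rank ker ∂_1 − rank ∂_2 = (18 − 6) − 12 = 0, and ∂_2 has invariant factor 2 > 1, so H_1 = Z_2.
  H_2: rank ker ∂_2 − rank ∂_3 = (12 − 12) − 0 = 0, and there is no ∂_3, so H_2 = 0.

As a check, the Euler characteristic is 7 − 18 + 12 = 1, which agrees with 1 − 0 + 0 = 1.

Hence the Betti numbers are b_0 = 1, b_1 = 0, b_2 = 0.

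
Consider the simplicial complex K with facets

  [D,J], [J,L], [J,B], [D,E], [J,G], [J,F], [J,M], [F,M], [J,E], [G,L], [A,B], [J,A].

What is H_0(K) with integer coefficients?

Fix the vertex order A < B < D < E < F < G < J < L < M and write every simplex with vertices in increasing order. Then dim K = 1 and the simplices of K are:

  0-simplices (9): A, B, D, E, F, G, J, L, M
  1-simplices (12): AB, AJ, BJ, DE, DJ, EJ, FJ, FM, GJ, GL, JL, JM

giving chain groups C_0 ≅ Z^9, C_1 ≅ Z^12.

The boundary map ∂_1: C_1 → C_0 is given by ∂[p,q] = [q] − [p]. For instance
  ∂DJ = J − D.
As a 9×12 matrix over Z this has rank 8, with invariant factors (1,1,1,1,1,1,1,1).

Now H_k = ker ∂_k / im ∂_{k+1}, so:

  H_0: rank C_0 − rank ∂_1 = 9 − 8 = 1, and the invariant factors of ∂_1 are all 1, so H_0 ≅ Z.

H_0 ≅ Z.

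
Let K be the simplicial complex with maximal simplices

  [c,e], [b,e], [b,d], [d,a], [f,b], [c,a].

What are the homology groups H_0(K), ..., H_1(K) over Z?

H_0 = Z,  H_1 = Z.

Order the vertices as a < b < c < d < e < f. Listing each simplex with vertices in this order, K has dimension 1 with simplices:

  0-simplices (6): a, b, c, d, e, f
  1-simplices (6): ac, ad, bd, be, bf, ce

Hence C_0 ≅ Z^6, C_1 ≅ Z^6.

Boundary ∂_1: C_1 → C_0 is given by ∂[p,q] = [q] − [p].
This gives a 6×6 integer matrix of rank 5; reducing to Smith normal form yields diagonal entries (1,1,1,1,1).

Now H_k = ker ∂_k / im ∂_{k+1}, so:

  H_0: rank C_0 − rank ∂_1 = 6 − 5 = 1, and the invariant factors of ∂_1 are all 1, so H_0 ≅ Z.
  H_1: rank ker ∂_1 − rank ∂_2 = (6 − 5) − 0 = 1, and there is no ∂_2, so H_1 ≅ Z.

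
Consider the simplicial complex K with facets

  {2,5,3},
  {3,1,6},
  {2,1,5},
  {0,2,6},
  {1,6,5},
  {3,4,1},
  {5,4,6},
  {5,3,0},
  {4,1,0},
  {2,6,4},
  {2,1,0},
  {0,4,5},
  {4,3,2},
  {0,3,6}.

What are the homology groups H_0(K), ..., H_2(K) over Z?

Take the total order 0 < 1 < 2 < 3 < 4 < 5 < 6 on the vertex set. Then K (dimension 2) consists of the simplices:

  0-simplices (7): [0], [1], [2], [3], [4], [5], [6]
  1-simplices (21): [0,1], [0,2], [0,3], [0,4], [0,5], [0,6], [1,2], [1,3], [1,4], [1,5], [1,6], [2,3], [2,4], [2,5], [2,6], [3,4], [3,5], [3,6], [4,5], [4,6], [5,6]
  2-simplices (14): [0,1,2], [0,1,4], [0,2,6], [0,3,5], [0,3,6], [0,4,5], [1,2,5], [1,3,4], [1,3,6], [1,5,6], [2,3,4], [2,3,5], [2,4,6], [4,5,6]

Hence C_0 ≅ Z^7, C_1 ≅ Z^21, C_2 ≅ Z^14.

Boundary ∂_1: C_1 → C_0 maps an edge to its endpoints' difference, ∂[p,q] = q − p. For instance
  ∂[2,6] = [6] − [2].
This gives a 7×21 integer matrix of rank 6; reducing to Smith normal form yields diagonal entries (1,1,1,1,1,1).

∂_2: C_2 → C_1 sends each 2-simplex [p,q,r] to [q,r] − [p,r] + [p,q]. For instance
  ∂[0,1,4] = [1,4] − [0,4] + [0,1],
  ∂[1,2,5] = [2,5] − [1,5] + [1,2].
This gives a 21×14 integer matrix of rank 13; reducing to Smith normal form yields diagonal entries (1,1,1,1,1,1,1,1,1,1,1,1,1).

From H_k ≅ ker(∂_k) / im(∂_{k+1}) we obtain:

  H_0: rank C_0 − rank ∂_1 = 7 − 6 = 1, and the invariant factors of ∂_1 are all 1, so H_0 = Z.
  H_1: rank ker ∂_1 − rank ∂_2 = (21 − 6) − 13 = 2, and the invariant factors of ∂_2 are all 1, so H_1 = Z^2.
  H_2: rank ker ∂_2 − rank ∂_3 = (14 − 13) − 0 = 1, and there is no ∂_3, so H_2 = Z.

As a check, the Euler characteristic is 7 − 21 + 14 = 0, which agrees with 1 − 2 + 1 = 0.
(K is a triangulation of the torus T^2.)

H_0 ≅ Z,  H_1 ≅ Z^2,  H_2 ≅ Z.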